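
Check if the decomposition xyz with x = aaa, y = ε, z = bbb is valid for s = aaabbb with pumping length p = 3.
Violated: |y| > 0

The decomposition x = aaa, y = ε, z = bbb for s = aaabbb with p = 3
violates the constraint: |y| > 0

|y| = 0, but the pumping lemma requires |y| > 0 (y must be non-empty).

Pumping lemma constraints:
1. xyz = s (decomposition is valid)
2. |xy| ≤ p
3. |y| > 0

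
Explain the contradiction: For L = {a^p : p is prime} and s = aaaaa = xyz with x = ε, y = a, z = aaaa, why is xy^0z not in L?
xy⁰z = aaaa ∉ L

Pumping with i = 0 replaces y = a by y⁰ = ε:
- Original: s = xyz = aaaaa; aaaaa has length 5, which is prime, so it is in L
- Pumped: xy⁰z = ε · ε · aaaa = aaaa
- aaaa has length 4 = 2 × 2, which is not prime, so it is not in L

The pumping lemma would require xy⁰z ∈ L, so this decomposition yields a contradiction.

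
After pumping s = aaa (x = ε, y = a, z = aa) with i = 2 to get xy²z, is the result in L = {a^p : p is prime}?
No

xy²z = ε · aa · aa = aaaa.
aaaa has length 4 = 2 × 2, which is not prime, so it is not in L.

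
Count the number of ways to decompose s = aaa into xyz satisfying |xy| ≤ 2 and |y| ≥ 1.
3

For s = 'aaa' with pumping length p = 2:

Constraints: |xy| ≤ 2, |y| > 0

Valid decompositions (|xy| ≤ p, |y| ≥ 1):
  • x='', y='a', z='aa'
  • x='a', y='a', z='a'
  • x='', y='aa', z='a'

Total count: 3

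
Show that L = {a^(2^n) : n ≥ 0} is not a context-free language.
Assume for contradiction that L is context-free, and let p ≥ 1 be the pumping length given by the pumping lemma for CFLs.
Choose s = a^(2^p). Then s ∈ L and |s| = 2^p ≥ p.
By the CFL pumping lemma, s = uvxyz for some u, v, x, y, z with |vxy| ≤ p, |vy| ≥ 1, and uv^i xy^i z ∈ L for every i ≥ 0.
All symbols are a's, so only lengths matter: let k = |vy|, with 1 ≤ k ≤ |vxy| ≤ p < 2^p.

Take i = 2: |uv²xy²z| = 2^p + k, and 2^p < 2^p + k < 2^p + 2^p = 2^(p+1).
So the length lies strictly between consecutive powers of two and is not a power of 2; uv²xy²z ∉ L.

This contradicts the CFL pumping lemma, which requires uv^i xy^i z ∈ L for all i ≥ 0.
Hence L = {a^(2^n) : n ≥ 0} is not context-free. ∎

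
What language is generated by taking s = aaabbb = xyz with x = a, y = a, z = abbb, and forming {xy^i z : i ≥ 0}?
{xy^i z : i ≥ 0} = {a^(2+i) b^3 : i ≥ 0} = {aabbb, aaabbb, aaaabbb, ...}

With x = a, y = a, z = abbb: Starting with aaabbb and pumping the second 'a', we get strings with 2+i a's followed by 3 b's for i = 0, 1, 2, ...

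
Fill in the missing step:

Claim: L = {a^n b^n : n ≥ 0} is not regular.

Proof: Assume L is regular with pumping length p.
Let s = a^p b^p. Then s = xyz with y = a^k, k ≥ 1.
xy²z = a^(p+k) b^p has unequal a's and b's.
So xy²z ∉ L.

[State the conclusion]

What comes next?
This contradicts the pumping lemma for regular languages,
which guarantees xy^i z ∈ L for all i ≥ 0.

Since our assumption that L is regular leads to a contradiction,
we conclude that L = {a^n b^n : n ≥ 0} is NOT regular. ∎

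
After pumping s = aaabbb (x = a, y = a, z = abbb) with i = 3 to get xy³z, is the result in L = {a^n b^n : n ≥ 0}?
No

xy³z = a · aaa · abbb = aaaaabbb.
aaaaabbb has 5 a's and 3 b's; 5 ≠ 3, so it is not in L.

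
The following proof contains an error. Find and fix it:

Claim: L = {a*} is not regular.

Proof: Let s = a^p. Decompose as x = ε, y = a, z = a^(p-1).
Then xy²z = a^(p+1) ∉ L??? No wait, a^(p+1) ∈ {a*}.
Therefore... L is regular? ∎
Error: The proof attempts to show a*  is not regular, but a* IS regular!

Correction: a* is a regular language (recognized by a simple DFA with one accepting state and self-loop on 'a'). The pumping lemma can only prove non-regularity, not regularity. For regular languages, pumping always works.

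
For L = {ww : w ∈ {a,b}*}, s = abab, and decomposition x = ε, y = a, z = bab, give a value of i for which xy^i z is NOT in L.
i = 0

xy⁰z = ε · ε · bab = bab; bab has odd length 3, so it cannot be written as ww and is not in L.
(Other choices also work, e.g. i = 2, 3; only i = 1 is guaranteed to stay in L since xy¹z = s.)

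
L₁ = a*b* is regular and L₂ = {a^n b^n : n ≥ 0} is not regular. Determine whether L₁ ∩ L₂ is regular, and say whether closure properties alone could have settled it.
No — L₁ ∩ L₂ is not regular.

Every string a^n b^n already lies in a*b*, so L₁ ∩ L₂ = {a^n b^n : n ≥ 0} = L₂ itself, which is the standard non-regular language (pump s = a^p b^p).

Note that the bare facts "L₁ regular, L₂ non-regular" do not settle the question by themselves: the closure of regular languages under ∪, ∩, complement and difference applies only when BOTH operands are regular. With a non-regular operand the result can come out regular or non-regular depending on the specific languages, so one has to work out L₁ ∩ L₂ for this particular pair, as above.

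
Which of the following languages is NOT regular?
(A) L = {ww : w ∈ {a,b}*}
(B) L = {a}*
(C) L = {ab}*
(A) {ww : w ∈ {a,b}*}

(A) L = {ww : w ∈ {a,b}*} is NOT regular.

The pumping lemma can be used to prove this:
After pumping, the two halves no longer match

The other languages are regular because they can be recognized by finite automata.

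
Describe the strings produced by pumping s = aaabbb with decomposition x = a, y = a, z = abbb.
{xy^i z : i ≥ 0} = {a^(2+i) b^3 : i ≥ 0} = {aabbb, aaabbb, aaaabbb, ...}

With x = a, y = a, z = abbb: Starting with aaabbb and pumping the second 'a', we get strings with 2+i a's followed by 3 b's for i = 0, 1, 2, ...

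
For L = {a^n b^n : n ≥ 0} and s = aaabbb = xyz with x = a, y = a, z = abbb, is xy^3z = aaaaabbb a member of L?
No

xy³z = a · aaa · abbb = aaaaabbb.
aaaaabbb has 5 a's and 3 b's; 5 ≠ 3, so it is not in L.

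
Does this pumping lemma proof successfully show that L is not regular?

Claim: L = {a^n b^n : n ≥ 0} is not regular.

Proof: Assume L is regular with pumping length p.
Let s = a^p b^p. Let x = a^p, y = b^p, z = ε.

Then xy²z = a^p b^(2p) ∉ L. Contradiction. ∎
The proof is INCORRECT.

Error: The decomposition violates |xy| ≤ p.
With x = a^p and y = b^p, we have |xy| = 2p > p.
The pumping lemma requires |xy| ≤ p, so y must be within the first p characters.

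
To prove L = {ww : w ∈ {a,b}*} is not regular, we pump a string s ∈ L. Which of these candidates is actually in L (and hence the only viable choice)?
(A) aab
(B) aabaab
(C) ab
(B) aabaab

The pumping lemma is applied to a string s that lies in L, so first check membership of each option:
- (A) aab has odd length 3, so it cannot be written as ww and is not in L ✗
- (B) aabaab splits into halves aab · aab, which are equal, so it is in L (w = aab) ✓
- (C) ab has length 2; its halves are a and b, which differ, so it is not in L ✗

Only (B) aabaab is in L, so it is the only candidate that could play the role of s.
(In a complete proof one picks s in terms of the pumping length p so that |s| ≥ p is guaranteed; a fixed string like aabaab illustrates the shape of such an s.)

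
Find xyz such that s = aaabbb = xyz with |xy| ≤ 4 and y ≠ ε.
x = 'aa', y = 'ab', z = 'bb'

For s = aaabbb and p = 4, one valid decomposition is:
- x = 'aa' (length 2)
- y = 'ab' (length 2)
- z = 'bb' (length 2)

Verification:
- xyz = 'aa' + 'ab' + 'bb' = aaabbb ✓
- |xy| = 4 ≤ 4 ✓
- |y| = 2 > 0 ✓

All pumping lemma constraints are satisfied.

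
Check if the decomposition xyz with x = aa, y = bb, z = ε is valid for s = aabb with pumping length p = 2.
Violated: |xy| ≤ p

The decomposition x = aa, y = bb, z = ε for s = aabb with p = 2
violates the constraint: |xy| ≤ p

|xy| = |aabb| = 4 > 2 = p. The decomposition puts too many characters in xy.

Pumping lemma constraints:
1. xyz = s (decomposition is valid)
2. |xy| ≤ p
3. |y| > 0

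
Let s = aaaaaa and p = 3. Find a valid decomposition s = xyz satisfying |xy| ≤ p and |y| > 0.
x = '', y = 'aaa', z = 'aaa'

For s = aaaaaa and p = 3, one valid decomposition is:
- x = '' (length 0)
- y = 'aaa' (length 3)
- z = 'aaa' (length 3)

Verification:
- xyz = '' + 'aaa' + 'aaa' = aaaaaa ✓
- |xy| = 3 ≤ 3 ✓
- |y| = 3 > 0 ✓

All pumping lemma constraints are satisfied.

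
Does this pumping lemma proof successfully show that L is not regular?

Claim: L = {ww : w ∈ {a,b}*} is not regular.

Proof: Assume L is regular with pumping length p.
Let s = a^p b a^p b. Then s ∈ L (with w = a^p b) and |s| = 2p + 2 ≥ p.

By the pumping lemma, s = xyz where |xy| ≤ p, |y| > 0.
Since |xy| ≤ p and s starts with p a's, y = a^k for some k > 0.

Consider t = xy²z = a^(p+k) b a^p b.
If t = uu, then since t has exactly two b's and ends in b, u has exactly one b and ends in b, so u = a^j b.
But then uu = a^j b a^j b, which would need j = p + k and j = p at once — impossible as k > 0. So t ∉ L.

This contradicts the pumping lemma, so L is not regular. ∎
The proof is correct.

This proof is valid because:
1. s = a^p b a^p b is in L and is chosen in terms of p, so |s| ≥ p holds for every p
2. The decomposition analysis is correct: |xy| ≤ p forces y to lie inside the leading a's
3. The contradiction is valid: the argument shows a^(p+k) b a^p b cannot be split into two equal halves
4. The conclusion follows logically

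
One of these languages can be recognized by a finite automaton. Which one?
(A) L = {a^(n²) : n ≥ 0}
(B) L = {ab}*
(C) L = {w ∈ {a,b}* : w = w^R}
(B) {ab}*

(B) L = {ab}* is regular.

This can be recognized by a finite automaton (DFA/NFA).
Regular expressions like {ab}* define regular languages.

The other choices are not regular:
- {w ∈ {a,b}* : w = w^R}: After pumping, the string is no longer symmetric
- {a^(n²) : n ≥ 0}: After pumping, length is no longer a perfect square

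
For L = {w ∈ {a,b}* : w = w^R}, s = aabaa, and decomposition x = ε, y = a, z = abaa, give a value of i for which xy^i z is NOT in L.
i = 2

xy²z = ε · aa · abaa = aaabaa; aaabaa reversed is aabaaa ≠ aaabaa, so it is not a palindrome and is not in L.
(Other choices also work, e.g. i = 0, 3; only i = 1 is guaranteed to stay in L since xy¹z = s.)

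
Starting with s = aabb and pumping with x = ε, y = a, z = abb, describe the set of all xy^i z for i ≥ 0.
{xy^i z : i ≥ 0} = {a^(i+1) b^2 : i ≥ 0} = {abb, aabb, aaabb, ...}

With x = ε, y = a, z = abb: Starting with aabb and pumping the first 'a' (z = abb keeps the second 'a'), we get strings with i+1 a's followed by 2 b's for i = 0, 1, 2, ...; note bb is not produced because z always contributes one a.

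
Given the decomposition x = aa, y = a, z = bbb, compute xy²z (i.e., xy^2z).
aaaabbb

Given x = 'aa', y = 'a', z = 'bbb' and i = 2:

xy^2z = x + y·y·...·y (2 times) + z
       = 'aa' + 'a'^2 + 'bbb'
       = 'aa' + 'aa' + 'bbb'
       = 'aaaabbb'

The pumped string is 'aaaabbb' with length 7.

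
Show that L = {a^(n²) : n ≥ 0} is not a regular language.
Assume for contradiction that L is regular, and let p ≥ 1 be the pumping length given by the pumping lemma.
Choose s = a^(p²). Then s ∈ L and |s| = p² ≥ p.
By the pumping lemma, s = xyz for some x, y, z with |xy| ≤ p, |y| ≥ 1, and xy^i z ∈ L for every i ≥ 0.
Here y = a^k for some k with 1 ≤ k ≤ |xy| ≤ p.

Take i = 2: |xy²z| = p² + k.
Now p² < p² + k ≤ p² + p < p² + 2p + 1 = (p + 1)².
So |xy²z| lies strictly between the consecutive squares p² and (p + 1)², hence is not a perfect square, and xy²z ∉ L.

This contradicts the pumping lemma, which requires xy^i z ∈ L for all i ≥ 0.
Hence L = {a^(n²) : n ≥ 0} is not regular. ∎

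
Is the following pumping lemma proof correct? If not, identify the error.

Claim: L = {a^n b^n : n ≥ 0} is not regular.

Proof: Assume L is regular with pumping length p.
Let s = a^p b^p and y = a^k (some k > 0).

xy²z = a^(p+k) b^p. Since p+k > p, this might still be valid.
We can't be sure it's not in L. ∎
The proof is INCORRECT.

Error: The conclusion is wrong.
xy²z = a^(p+k) b^p is definitely NOT in L because the number of a's (p+k) ≠ number of b's (p).
The proof incorrectly doubts what is actually a valid contradiction.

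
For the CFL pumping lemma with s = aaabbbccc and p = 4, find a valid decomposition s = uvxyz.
u='aa', v='a', x='bb', y='b', z='ccc'

For s = aaabbbccc with pumping length p = 4:

One valid decomposition:
- u = 'aa'
- v = 'a'
- x = 'bb'
- y = 'b'
- z = 'ccc'

Verification:
- uvxyz = 'aa' + 'a' + 'bb' + 'b' + 'ccc' = aaabbbccc ✓
- |vxy| = |'abbb'| = 4 ≤ 4 ✓
- |vy| = |'ab'| = 2 > 0 ✓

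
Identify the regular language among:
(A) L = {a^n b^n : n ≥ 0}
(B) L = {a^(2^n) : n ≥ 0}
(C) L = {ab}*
(C) {ab}*

(C) L = {ab}* is regular.

This can be recognized by a finite automaton (DFA/NFA).
Regular expressions like {ab}* define regular languages.

The other choices are not regular:
- {a^(2^n) : n ≥ 0}: After pumping, length is no longer a power of 2
- {a^n b^n : n ≥ 0}: After pumping, the number of a's and b's become unequal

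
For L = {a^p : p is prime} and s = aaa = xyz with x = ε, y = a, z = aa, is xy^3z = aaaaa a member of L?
Yes

xy³z = ε · aaa · aa = aaaaa.
aaaaa has length 5, which is prime, so it is in L.
(A single pumped string landing in L is not a contradiction by itself; a non-regularity proof needs some i for which xy^i z ∉ L, for every admissible decomposition.)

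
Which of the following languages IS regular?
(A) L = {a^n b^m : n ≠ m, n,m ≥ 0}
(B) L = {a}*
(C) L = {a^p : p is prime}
(B) {a}*

(B) L = {a}* is regular.

This can be recognized by a finite automaton (DFA/NFA).
Regular expressions like {a}* define regular languages.

The other choices are not regular:
- {a^n b^m : n ≠ m, n,m ≥ 0}: After pumping a's, we can make n = m
- {a^p : p is prime}: After pumping, the length becomes composite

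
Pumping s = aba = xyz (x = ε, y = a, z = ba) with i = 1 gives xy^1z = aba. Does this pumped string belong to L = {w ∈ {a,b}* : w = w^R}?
Yes

xy¹z = ε · a · ba = aba.
aba reversed is aba, the same string, so it is a palindrome and is in L.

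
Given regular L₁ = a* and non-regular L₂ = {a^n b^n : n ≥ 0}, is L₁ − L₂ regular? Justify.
Yes — L₁ − L₂ is regular.

The only string of a* that lies in {a^n b^n} is ε, so L₁ − L₂ = a* − {ε} = a⁺ = aa*, which is regular.

Note that the bare facts "L₁ regular, L₂ non-regular" do not settle the question by themselves: the closure of regular languages under ∪, ∩, complement and difference applies only when BOTH operands are regular. With a non-regular operand the result can come out regular or non-regular depending on the specific languages, so one has to work out L₁ − L₂ for this particular pair, as above.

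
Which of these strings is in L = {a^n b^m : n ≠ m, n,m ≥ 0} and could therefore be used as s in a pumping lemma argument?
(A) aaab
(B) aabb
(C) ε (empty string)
(A) aaab

The pumping lemma is applied to a string s that lies in L, so first check membership of each option:
- (A) aaab = a^3 b^1 with 3 ≠ 1, so it is in L ✓
- (B) aabb = a^2 b^2 has n = m = 2, so it is not in L ✗
- (C) ε = a^0 b^0 has n = m = 0, so it is not in L ✗

Only (A) aaab is in L, so it is the only candidate that could play the role of s.
(In a complete proof one picks s in terms of the pumping length p so that |s| ≥ p is guaranteed; a fixed string like aaab illustrates the shape of such an s.)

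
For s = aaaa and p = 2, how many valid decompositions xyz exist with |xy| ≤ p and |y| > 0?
3

For s = 'aaaa' with pumping length p = 2:

Constraints: |xy| ≤ 2, |y| > 0

Valid decompositions (|xy| ≤ p, |y| ≥ 1):
  • x='', y='a', z='aaa'
  • x='a', y='a', z='aa'
  • x='', y='aa', z='aa'

Total count: 3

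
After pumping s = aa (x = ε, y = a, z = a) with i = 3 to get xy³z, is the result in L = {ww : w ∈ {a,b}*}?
Yes

xy³z = ε · aaa · a = aaaa.
aaaa splits into halves aa · aa, which are equal, so it is in L (w = aa).
(A single pumped string landing in L is not a contradiction by itself; a non-regularity proof needs some i for which xy^i z ∉ L, for every admissible decomposition.)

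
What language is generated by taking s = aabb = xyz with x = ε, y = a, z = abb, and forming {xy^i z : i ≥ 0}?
{xy^i z : i ≥ 0} = {a^(i+1) b^2 : i ≥ 0} = {abb, aabb, aaabb, ...}

With x = ε, y = a, z = abb: Starting with aabb and pumping the first 'a' (z = abb keeps the second 'a'), we get strings with i+1 a's followed by 2 b's for i = 0, 1, 2, ...; note bb is not produced because z always contributes one a.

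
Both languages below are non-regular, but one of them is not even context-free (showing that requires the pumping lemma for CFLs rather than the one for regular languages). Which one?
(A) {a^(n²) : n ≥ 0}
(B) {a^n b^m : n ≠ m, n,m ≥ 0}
(A) {a^(n²) : n ≥ 0}

(A) {a^(n²) : n ≥ 0} requires the CFL pumping lemma.

- {a^n b^m : n ≠ m, n,m ≥ 0} is context-free (but not regular)
  • Can be shown non-regular with the regular pumping lemma
  • After pumping a's, we can make n = m

- {a^(n²) : n ≥ 0} is NOT context-free
  • Requires the CFL pumping lemma to prove
  • Gaps between squares grow unboundedly

The CFL pumping lemma is "stronger" in that it can prove non-membership
in the larger class of context-free languages.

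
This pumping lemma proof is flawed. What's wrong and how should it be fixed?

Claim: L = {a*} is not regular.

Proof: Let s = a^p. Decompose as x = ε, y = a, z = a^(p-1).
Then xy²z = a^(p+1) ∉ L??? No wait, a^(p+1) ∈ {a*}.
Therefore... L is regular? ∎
Error: The proof attempts to show a*  is not regular, but a* IS regular!

Correction: a* is a regular language (recognized by a simple DFA with one accepting state and self-loop on 'a'). The pumping lemma can only prove non-regularity, not regularity. For regular languages, pumping always works.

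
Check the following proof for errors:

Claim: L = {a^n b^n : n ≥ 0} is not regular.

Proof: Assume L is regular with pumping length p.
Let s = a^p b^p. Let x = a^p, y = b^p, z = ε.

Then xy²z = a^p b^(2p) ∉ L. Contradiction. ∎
The proof is INCORRECT.

Error: The decomposition violates |xy| ≤ p.
With x = a^p and y = b^p, we have |xy| = 2p > p.
The pumping lemma requires |xy| ≤ p, so y must be within the first p characters.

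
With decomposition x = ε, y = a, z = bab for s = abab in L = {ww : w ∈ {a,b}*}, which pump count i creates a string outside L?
i = 3

xy³z = ε · aaa · bab = aaabab; aaabab has length 6; its halves are aaa and bab, which differ, so it is not in L.
(Other choices also work, e.g. i = 0, 2; only i = 1 is guaranteed to stay in L since xy¹z = s.)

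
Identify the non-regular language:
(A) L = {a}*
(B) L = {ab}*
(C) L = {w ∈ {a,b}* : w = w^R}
(C) {w ∈ {a,b}* : w = w^R}

(C) L = {w ∈ {a,b}* : w = w^R} is NOT regular.

The pumping lemma can be used to prove this:
After pumping, the string is no longer symmetric

The other languages are regular because they can be recognized by finite automata.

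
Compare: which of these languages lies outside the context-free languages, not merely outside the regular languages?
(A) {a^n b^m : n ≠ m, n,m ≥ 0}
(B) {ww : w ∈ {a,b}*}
(B) {ww : w ∈ {a,b}*}

(B) {ww : w ∈ {a,b}*} requires the CFL pumping lemma.

- {a^n b^m : n ≠ m, n,m ≥ 0} is context-free (but not regular)
  • Can be shown non-regular with the regular pumping lemma
  • After pumping a's, we can make n = m

- {ww : w ∈ {a,b}*} is NOT context-free
  • Requires the CFL pumping lemma to prove
  • Even a PDA cannot compare two arbitrary halves symbol by symbol; CFL pumping on a^p b^p a^p b^p fails

The CFL pumping lemma is "stronger" in that it can prove non-membership
in the larger class of context-free languages.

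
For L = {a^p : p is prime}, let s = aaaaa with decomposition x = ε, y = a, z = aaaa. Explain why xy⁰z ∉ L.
xy⁰z = aaaa ∉ L

Pumping with i = 0 replaces y = a by y⁰ = ε:
- Original: s = xyz = aaaaa; aaaaa has length 5, which is prime, so it is in L
- Pumped: xy⁰z = ε · ε · aaaa = aaaa
- aaaa has length 4 = 2 × 2, which is not prime, so it is not in L

The pumping lemma would require xy⁰z ∈ L, so this decomposition yields a contradiction.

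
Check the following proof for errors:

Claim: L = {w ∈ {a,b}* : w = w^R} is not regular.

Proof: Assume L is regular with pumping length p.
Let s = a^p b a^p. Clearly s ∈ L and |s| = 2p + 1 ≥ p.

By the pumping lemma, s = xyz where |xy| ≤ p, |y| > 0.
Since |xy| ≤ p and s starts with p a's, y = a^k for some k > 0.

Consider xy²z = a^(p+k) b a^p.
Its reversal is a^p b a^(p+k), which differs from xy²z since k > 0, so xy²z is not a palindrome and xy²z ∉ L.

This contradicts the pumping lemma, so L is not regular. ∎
The proof is correct.

This proof is valid because:
1. s = a^p b a^p is in L and is chosen in terms of p, so |s| ≥ p holds for every p
2. The decomposition analysis is correct: |xy| ≤ p forces y to lie inside the leading a's
3. The contradiction is valid: a^(p+k) b a^p has more a's before the b than after it, so it is not a palindrome
4. The conclusion follows logically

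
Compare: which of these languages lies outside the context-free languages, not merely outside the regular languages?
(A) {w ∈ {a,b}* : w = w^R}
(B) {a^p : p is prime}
(B) {a^p : p is prime}

(B) {a^p : p is prime} requires the CFL pumping lemma.

- {w ∈ {a,b}* : w = w^R} is context-free (but not regular)
  • Can be shown non-regular with the regular pumping lemma
  • After pumping, the string is no longer symmetric

- {a^p : p is prime} is NOT context-free
  • Requires the CFL pumping lemma to prove
  • The CFL pumping lemma also fails because prime gaps are unbounded

The CFL pumping lemma is "stronger" in that it can prove non-membership
in the larger class of context-free languages.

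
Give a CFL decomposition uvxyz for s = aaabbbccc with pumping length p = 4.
u='aa', v='a', x='bb', y='b', z='ccc'

For s = aaabbbccc with pumping length p = 4:

One valid decomposition:
- u = 'aa'
- v = 'a'
- x = 'bb'
- y = 'b'
- z = 'ccc'

Verification:
- uvxyz = 'aa' + 'a' + 'bb' + 'b' + 'ccc' = aaabbbccc ✓
- |vxy| = |'abbb'| = 4 ≤ 4 ✓
- |vy| = |'ab'| = 2 > 0 ✓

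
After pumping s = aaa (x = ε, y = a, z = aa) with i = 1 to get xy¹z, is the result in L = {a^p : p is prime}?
Yes

xy¹z = ε · a · aa = aaa.
aaa has length 3, which is prime, so it is in L.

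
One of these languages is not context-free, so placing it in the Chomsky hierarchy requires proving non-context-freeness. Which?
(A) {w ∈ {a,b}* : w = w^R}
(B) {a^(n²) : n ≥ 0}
(B) {a^(n²) : n ≥ 0}

(B) {a^(n²) : n ≥ 0} requires the CFL pumping lemma.

- {w ∈ {a,b}* : w = w^R} is context-free (but not regular)
  • Can be shown non-regular with the regular pumping lemma
  • After pumping, the string is no longer symmetric

- {a^(n²) : n ≥ 0} is NOT context-free
  • Requires the CFL pumping lemma to prove
  • Gaps between squares grow unboundedly

The CFL pumping lemma is "stronger" in that it can prove non-membership
in the larger class of context-free languages.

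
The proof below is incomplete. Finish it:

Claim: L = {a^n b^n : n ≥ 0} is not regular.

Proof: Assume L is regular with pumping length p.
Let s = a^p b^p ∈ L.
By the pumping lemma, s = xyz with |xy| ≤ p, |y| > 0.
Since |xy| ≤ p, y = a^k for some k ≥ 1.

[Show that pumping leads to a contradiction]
Consider xy²z = a^(p+k) b^p.

Since k ≥ 1, we have p + k > p.
So xy²z has more a's than b's: (p+k) a's vs p b's.
This means xy²z ∉ L because a^n b^n requires equal counts.

This contradicts the pumping lemma which states xy²z ∈ L.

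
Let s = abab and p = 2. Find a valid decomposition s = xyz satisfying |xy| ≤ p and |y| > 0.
x = 'a', y = 'b', z = 'ab'

For s = abab and p = 2, one valid decomposition is:
- x = 'a' (length 1)
- y = 'b' (length 1)
- z = 'ab' (length 2)

Verification:
- xyz = 'a' + 'b' + 'ab' = abab ✓
- |xy| = 2 ≤ 2 ✓
- |y| = 1 > 0 ✓

All pumping lemma constraints are satisfied.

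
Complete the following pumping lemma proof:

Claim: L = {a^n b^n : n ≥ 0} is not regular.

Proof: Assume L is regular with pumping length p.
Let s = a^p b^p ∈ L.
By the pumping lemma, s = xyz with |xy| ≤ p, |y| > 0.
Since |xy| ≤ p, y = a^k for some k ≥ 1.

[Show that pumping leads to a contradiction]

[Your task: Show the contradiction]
Consider xy²z = a^(p+k) b^p.

Since k ≥ 1, we have p + k > p.
So xy²z has more a's than b's: (p+k) a's vs p b's.
This means xy²z ∉ L because a^n b^n requires equal counts.

This contradicts the pumping lemma which states xy²z ∈ L.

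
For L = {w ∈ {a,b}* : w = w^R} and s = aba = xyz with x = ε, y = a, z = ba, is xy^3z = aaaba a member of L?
No

xy³z = ε · aaa · ba = aaaba.
aaaba reversed is abaaa ≠ aaaba, so it is not a palindrome and is not in L.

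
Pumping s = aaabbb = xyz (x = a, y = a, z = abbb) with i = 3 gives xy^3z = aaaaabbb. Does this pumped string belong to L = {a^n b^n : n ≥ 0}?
No

xy³z = a · aaa · abbb = aaaaabbb.
aaaaabbb has 5 a's and 3 b's; 5 ≠ 3, so it is not in L.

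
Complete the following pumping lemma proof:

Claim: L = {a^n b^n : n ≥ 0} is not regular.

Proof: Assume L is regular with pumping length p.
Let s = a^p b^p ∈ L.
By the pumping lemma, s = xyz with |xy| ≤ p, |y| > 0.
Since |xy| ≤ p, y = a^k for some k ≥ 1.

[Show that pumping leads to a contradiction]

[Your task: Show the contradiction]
Consider xy²z = a^(p+k) b^p.

Since k ≥ 1, we have p + k > p.
So xy²z has more a's than b's: (p+k) a's vs p b's.
This means xy²z ∉ L because a^n b^n requires equal counts.

This contradicts the pumping lemma which states xy²z ∈ L.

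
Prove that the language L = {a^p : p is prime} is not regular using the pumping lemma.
Assume for contradiction that L is regular, and let p ≥ 1 be the pumping length given by the pumping lemma.
Choose a prime q with q ≥ p (one exists because there are infinitely many primes) and let s = a^q. Then s ∈ L and |s| = q ≥ p.
By the pumping lemma, s = xyz for some x, y, z with |xy| ≤ p, |y| ≥ 1, and xy^i z ∈ L for every i ≥ 0.
Here y = a^k for some k with 1 ≤ k ≤ p, and xy^i z = a^(q + (i − 1)k) for every i ≥ 0.

Take i = q + 1: |xy^(q+1) z| = q + qk = q(k + 1).
Both factors satisfy q ≥ 2 and k + 1 ≥ 2, so q(k + 1) is composite, and xy^(q+1) z ∉ L.

This contradicts the pumping lemma, which requires xy^i z ∈ L for all i ≥ 0.
Hence L = {a^p : p is prime} is not regular. ∎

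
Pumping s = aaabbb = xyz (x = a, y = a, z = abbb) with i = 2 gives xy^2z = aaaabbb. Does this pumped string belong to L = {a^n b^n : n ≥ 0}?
No

xy²z = a · aa · abbb = aaaabbb.
aaaabbb has 4 a's and 3 b's; 4 ≠ 3, so it is not in L.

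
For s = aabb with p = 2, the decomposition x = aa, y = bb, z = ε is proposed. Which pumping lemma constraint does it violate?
Violated: |xy| ≤ p

The decomposition x = aa, y = bb, z = ε for s = aabb with p = 2
violates the constraint: |xy| ≤ p

|xy| = |aabb| = 4 > 2 = p. The decomposition puts too many characters in xy.

Pumping lemma constraints:
1. xyz = s (decomposition is valid)
2. |xy| ≤ p
3. |y| > 0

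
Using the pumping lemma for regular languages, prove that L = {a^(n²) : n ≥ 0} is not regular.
Assume for contradiction that L is regular, and let p ≥ 1 be the pumping length given by the pumping lemma.
Choose s = a^(p²). Then s ∈ L and |s| = p² ≥ p.
By the pumping lemma, s = xyz for some x, y, z with |xy| ≤ p, |y| ≥ 1, and xy^i z ∈ L for every i ≥ 0.
Here y = a^k for some k with 1 ≤ k ≤ |xy| ≤ p.

Take i = 2: |xy²z| = p² + k.
Now p² < p² + k ≤ p² + p < p² + 2p + 1 = (p + 1)².
So |xy²z| lies strictly between the consecutive squares p² and (p + 1)², hence is not a perfect square, and xy²z ∉ L.

This contradicts the pumping lemma, which requires xy^i z ∈ L for all i ≥ 0.
Hence L = {a^(n²) : n ≥ 0} is not regular. ∎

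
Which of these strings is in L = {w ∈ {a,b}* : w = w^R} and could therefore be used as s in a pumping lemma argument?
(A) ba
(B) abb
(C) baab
(C) baab

The pumping lemma is applied to a string s that lies in L, so first check membership of each option:
- (A) ba reversed is ab ≠ ba, so it is not a palindrome and is not in L ✗
- (B) abb reversed is bba ≠ abb, so it is not a palindrome and is not in L ✗
- (C) baab reversed is baab, the same string, so it is a palindrome and is in L ✓

Only (C) baab is in L, so it is the only candidate that could play the role of s.
(In a complete proof one picks s in terms of the pumping length p so that |s| ≥ p is guaranteed; a fixed string like baab illustrates the shape of such an s.)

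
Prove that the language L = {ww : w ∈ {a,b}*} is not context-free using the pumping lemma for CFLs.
Assume for contradiction that L is context-free, and let p ≥ 1 be the pumping length given by the pumping lemma for CFLs.
Choose s = a^p b^p a^p b^p. Then s ∈ L (take w = a^p b^p) and |s| = 4p ≥ p.
By the CFL pumping lemma, s = uvxyz for some u, v, x, y, z with |vxy| ≤ p, |vy| ≥ 1, and uv^i xy^i z ∈ L for every i ≥ 0.

Write s as four blocks A₁ B₁ A₂ B₂ with A₁ = A₂ = a^p and B₁ = B₂ = b^p. Since |vxy| ≤ p, the window vxy lies inside at most two adjacent blocks. Take i = 0 and let t = uxz, so |t| = 4p − |vy| with 1 ≤ |vy| ≤ p. If |t| is odd, t ∉ L immediately, so assume |vy| is even (hence |vy| ≥ 2) and |t|/2 = 2p − |vy|/2, which satisfies p ≤ |t|/2 ≤ 2p − 1.

Case 1 (vxy inside A₁B₁): t = a^(p−j) b^(p−l) a^p b^p with j + l = |vy|. The second half of t has length < 2p, so it is a suffix of the trailing a^p b^p and ends in b; the first half is a^(p−j) b^(p−l) a^((j+l)/2), which ends in a because (j+l)/2 ≥ 1. The halves differ, so t ∉ L.

Case 2 (vxy inside B₁A₂, straddling the middle): t = a^p b^(p−j) a^(p−l) b^p with j + l = |vy|. If t = ww, then w is a prefix of t of length ≥ p, so w begins with a^p; and w is a suffix of t of length ≥ p, so w ends with b^p. That forces |w| ≥ 2p, contradicting |w| = |t|/2 ≤ 2p − 1. So t ∉ L.

Case 3 (vxy inside A₂B₂): t = a^p b^p a^(p−j) b^(p−l) with j + l = |vy|. The first half of t is a prefix of a^p b^p, so it begins with a; the second half is b^((j+l)/2) a^(p−j) b^(p−l), which begins with b. The halves differ, so t ∉ L.

In every case uv⁰xy⁰z = uxz ∉ L.

This contradicts the CFL pumping lemma, which requires uv^i xy^i z ∈ L for all i ≥ 0.
Hence L = {ww : w ∈ {a,b}*} is not context-free. ∎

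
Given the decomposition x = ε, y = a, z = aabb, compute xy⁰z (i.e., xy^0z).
aabb

Given x = '', y = 'a', z = 'aabb' and i = 0:

xy^0z = x + y·y·...·y (0 times) + z
       = '' + 'a'^0 + 'aabb'
       = '' + '' + 'aabb'
       = 'aabb'

The pumped string is 'aabb' with length 4.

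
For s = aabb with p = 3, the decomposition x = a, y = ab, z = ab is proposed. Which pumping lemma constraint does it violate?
Violated: xyz = s

The decomposition x = a, y = ab, z = ab for s = aabb with p = 3
violates the constraint: xyz = s

xyz = 'a' + 'ab' + 'ab' = 'aabab' ≠ 'aabb' = s. The decomposition doesn't reconstruct s.

Pumping lemma constraints:
1. xyz = s (decomposition is valid)
2. |xy| ≤ p
3. |y| > 0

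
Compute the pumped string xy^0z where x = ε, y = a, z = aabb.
aabb

Given x = '', y = 'a', z = 'aabb' and i = 0:

xy^0z = x + y·y·...·y (0 times) + z
       = '' + 'a'^0 + 'aabb'
       = '' + '' + 'aabb'
       = 'aabb'

The pumped string is 'aabb' with length 4.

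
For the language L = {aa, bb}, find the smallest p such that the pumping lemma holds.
p = 3

For a finite language L, the pumping lemma holds vacuously if p > max|s| for s ∈ L.

The longest string in L = {aa, bb} has length 2.
If p = 3, then no string s ∈ L has |s| ≥ p, so the condition is vacuously true.

The minimum pumping length is p = 3.

Why no smaller p works: for any p ≤ 2, the longest string s ∈ L has |s| = 2 ≥ p, so it would
have to be pumpable; but pumping up (i = 2, 3, ...) produces ever longer strings, which cannot all lie in the
finite language L. So the pumping property fails for every p ≤ 2.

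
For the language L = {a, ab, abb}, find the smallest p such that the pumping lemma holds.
p = 4

For a finite language L, the pumping lemma holds vacuously if p > max|s| for s ∈ L.

The longest string in L = {a, ab, abb} has length 3.
If p = 4, then no string s ∈ L has |s| ≥ p, so the condition is vacuously true.

The minimum pumping length is p = 4.

Why no smaller p works: for any p ≤ 3, the longest string s ∈ L has |s| = 3 ≥ p, so it would
have to be pumpable; but pumping up (i = 2, 3, ...) produces ever longer strings, which cannot all lie in the
finite language L. So the pumping property fails for every p ≤ 3.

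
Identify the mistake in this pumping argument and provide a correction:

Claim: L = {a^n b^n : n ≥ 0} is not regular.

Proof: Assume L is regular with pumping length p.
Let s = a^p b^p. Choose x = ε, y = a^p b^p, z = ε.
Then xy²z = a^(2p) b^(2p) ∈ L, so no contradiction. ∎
Error: The decomposition violates |xy| ≤ p. With y = a^p b^p, |xy| = |y| = 2p > p. (The proof also miscomputes xy²z, which would be a^p b^p a^p b^p rather than a^(2p) b^(2p), and it wrongly treats one harmless decomposition as settling the matter — the prover does not get to choose the decomposition.)

Correction: The pumping lemma requires |xy| ≤ p, and the argument must handle every decomposition satisfying |xy| ≤ p, |y| ≥ 1. Since s starts with p a's, any such y consists only of a's, say y = a^k with k ≥ 1. Then xy²z = a^(p+k) b^p has unequal numbers of a's and b's, so xy²z ∉ L — the required contradiction.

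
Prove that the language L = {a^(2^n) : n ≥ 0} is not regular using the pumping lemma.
Assume for contradiction that L is regular, and let p ≥ 1 be the pumping length given by the pumping lemma.
Choose s = a^(2^p). Then s ∈ L and |s| = 2^p ≥ p.
By the pumping lemma, s = xyz for some x, y, z with |xy| ≤ p, |y| ≥ 1, and xy^i z ∈ L for every i ≥ 0.
Here y = a^k for some k with 1 ≤ k ≤ |xy| ≤ p, and p < 2^p.

Take i = 2: |xy²z| = 2^p + k.
Now 2^p < 2^p + k ≤ 2^p + p < 2^p + 2^p = 2^(p+1).
So |xy²z| lies strictly between the consecutive powers of two 2^p and 2^(p+1), hence is not a power of 2, and xy²z ∉ L.

This contradicts the pumping lemma, which requires xy^i z ∈ L for all i ≥ 0.
Hence L = {a^(2^n) : n ≥ 0} is not regular. ∎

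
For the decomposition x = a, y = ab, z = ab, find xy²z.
aababab

Given x = 'a', y = 'ab', z = 'ab' and i = 2:

xy^2z = x + y·y·...·y (2 times) + z
       = 'a' + 'ab'^2 + 'ab'
       = 'a' + 'abab' + 'ab'
       = 'aababab'

The pumped string is 'aababab' with length 7.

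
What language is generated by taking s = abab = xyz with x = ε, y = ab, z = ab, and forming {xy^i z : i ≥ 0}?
{xy^i z : i ≥ 0} = {(ab)^(i+1) : i ≥ 0} = {ab, abab, ababab, ...}

With x = ε, y = ab, z = ab: Pumping 'ab' gives strings of alternating a's and b's.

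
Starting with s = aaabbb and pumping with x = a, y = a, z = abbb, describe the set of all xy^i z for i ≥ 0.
{xy^i z : i ≥ 0} = {a^(2+i) b^3 : i ≥ 0} = {aabbb, aaabbb, aaaabbb, ...}

With x = a, y = a, z = abbb: Starting with aaabbb and pumping the second 'a', we get strings with 2+i a's followed by 3 b's for i = 0, 1, 2, ...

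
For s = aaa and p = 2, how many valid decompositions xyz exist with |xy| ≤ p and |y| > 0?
3

For s = 'aaa' with pumping length p = 2:

Constraints: |xy| ≤ 2, |y| > 0

Valid decompositions (|xy| ≤ p, |y| ≥ 1):
  • x='', y='a', z='aa'
  • x='a', y='a', z='a'
  • x='', y='aa', z='a'

Total count: 3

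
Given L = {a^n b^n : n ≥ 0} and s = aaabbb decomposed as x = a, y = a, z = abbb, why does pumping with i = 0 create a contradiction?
xy⁰z = aabbb ∉ L

Pumping with i = 0 replaces y = a by y⁰ = ε:
- Original: s = xyz = aaabbb; aaabbb = a^3 b^3 has equal counts (3 = 3), so it is in L
- Pumped: xy⁰z = a · ε · abbb = aabbb
- aabbb has 2 a's and 3 b's; 2 ≠ 3, so it is not in L

The pumping lemma would require xy⁰z ∈ L, so this decomposition yields a contradiction.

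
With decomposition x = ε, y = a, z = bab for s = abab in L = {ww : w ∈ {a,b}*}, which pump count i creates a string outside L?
i = 0

xy⁰z = ε · ε · bab = bab; bab has odd length 3, so it cannot be written as ww and is not in L.
(Other choices also work, e.g. i = 2, 3; only i = 1 is guaranteed to stay in L since xy¹z = s.)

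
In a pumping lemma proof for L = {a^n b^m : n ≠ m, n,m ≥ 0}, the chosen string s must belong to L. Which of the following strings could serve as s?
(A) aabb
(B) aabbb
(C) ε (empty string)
(B) aabbb

The pumping lemma is applied to a string s that lies in L, so first check membership of each option:
- (A) aabb = a^2 b^2 has n = m = 2, so it is not in L ✗
- (B) aabbb = a^2 b^3 with 2 ≠ 3, so it is in L ✓
- (C) ε = a^0 b^0 has n = m = 0, so it is not in L ✗

Only (B) aabbb is in L, so it is the only candidate that could play the role of s.
(In a complete proof one picks s in terms of the pumping length p so that |s| ≥ p is guaranteed; a fixed string like aabbb illustrates the shape of such an s.)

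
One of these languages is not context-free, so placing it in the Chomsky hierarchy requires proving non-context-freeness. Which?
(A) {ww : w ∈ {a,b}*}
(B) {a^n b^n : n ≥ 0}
(A) {ww : w ∈ {a,b}*}

(A) {ww : w ∈ {a,b}*} requires the CFL pumping lemma.

- {a^n b^n : n ≥ 0} is context-free (but not regular)
  • Can be shown non-regular with the regular pumping lemma
  • After pumping, the number of a's and b's become unequal

- {ww : w ∈ {a,b}*} is NOT context-free
  • Requires the CFL pumping lemma to prove
  • Cannot verify equality of two arbitrary substrings

The CFL pumping lemma is "stronger" in that it can prove non-membership
in the larger class of context-free languages.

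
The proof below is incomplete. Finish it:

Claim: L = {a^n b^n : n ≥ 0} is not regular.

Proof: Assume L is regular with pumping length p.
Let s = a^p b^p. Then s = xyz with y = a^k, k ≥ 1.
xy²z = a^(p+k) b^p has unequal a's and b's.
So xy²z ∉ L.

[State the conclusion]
This contradicts the pumping lemma for regular languages,
which guarantees xy^i z ∈ L for all i ≥ 0.

Since our assumption that L is regular leads to a contradiction,
we conclude that L = {a^n b^n : n ≥ 0} is NOT regular. ∎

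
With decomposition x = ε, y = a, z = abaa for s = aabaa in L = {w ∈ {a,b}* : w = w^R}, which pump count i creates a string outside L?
i = 0

xy⁰z = ε · ε · abaa = abaa; abaa reversed is aaba ≠ abaa, so it is not a palindrome and is not in L.
(Other choices also work, e.g. i = 2, 3; only i = 1 is guaranteed to stay in L since xy¹z = s.)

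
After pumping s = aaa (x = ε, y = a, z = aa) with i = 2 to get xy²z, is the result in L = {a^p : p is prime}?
No

xy²z = ε · aa · aa = aaaa.
aaaa has length 4 = 2 × 2, which is not prime, so it is not in L.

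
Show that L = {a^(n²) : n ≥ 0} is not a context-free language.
Assume for contradiction that L is context-free, and let p ≥ 1 be the pumping length given by the pumping lemma for CFLs.
Choose s = a^(p²). Then s ∈ L and |s| = p² ≥ p.
By the CFL pumping lemma, s = uvxyz for some u, v, x, y, z with |vxy| ≤ p, |vy| ≥ 1, and uv^i xy^i z ∈ L for every i ≥ 0.
All symbols are a's, so only lengths matter: let k = |vy|, with 1 ≤ k ≤ |vxy| ≤ p.

Take i = 2: |uv²xy²z| = p² + k, and p² < p² + k ≤ p² + p < (p + 1)².
So the length lies strictly between consecutive squares and is not a perfect square; uv²xy²z ∉ L.

This contradicts the CFL pumping lemma, which requires uv^i xy^i z ∈ L for all i ≥ 0.
Hence L = {a^(n²) : n ≥ 0} is not context-free. ∎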